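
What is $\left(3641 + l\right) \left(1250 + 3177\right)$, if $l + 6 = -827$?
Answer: $12431016$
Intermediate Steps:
$l = -833$ ($l = -6 - 827 = -833$)
$\left(3641 + l\right) \left(1250 + 3177\right) = \left(3641 - 833\right) \left(1250 + 3177\right) = 2808 \cdot 4427 = 12431016$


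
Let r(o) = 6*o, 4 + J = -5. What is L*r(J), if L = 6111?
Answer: -329994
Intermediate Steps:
J = -9 (J = -4 - 5 = -9)
L*r(J) = 6111*(6*(-9)) = 6111*(-54) = -329994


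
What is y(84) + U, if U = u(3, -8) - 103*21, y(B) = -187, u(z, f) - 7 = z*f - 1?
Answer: -2368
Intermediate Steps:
u(z, f) = 6 + f*z (u(z, f) = 7 + (z*f - 1) = 7 + (f*z - 1) = 7 + (-1 + f*z) = 6 + f*z)
U = -2181 (U = (6 - 8*3) - 103*21 = (6 - 24) - 2163 = -18 - 2163 = -2181)
y(84) + U = -187 - 2181 = -2368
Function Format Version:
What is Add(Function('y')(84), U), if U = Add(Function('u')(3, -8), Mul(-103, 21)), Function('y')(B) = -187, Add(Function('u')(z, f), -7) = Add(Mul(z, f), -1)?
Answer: -2368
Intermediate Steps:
Function('u')(z, f) = Add(6, Mul(f, z)) (Function('u')(z, f) = Add(7, Add(Mul(z, f), -1)) = Add(7, Add(Mul(f, z), -1)) = Add(7, Add(-1, Mul(f, z))) = Add(6, Mul(f, z)))
U = -2181 (U = Add(Add(6, Mul(-8, 3)), Mul(-103, 21)) = Add(Add(6, -24), -2163) = Add(-18, -2163) = -2181)
Add(Function('y')(84), U) = Add(-187, -2181) = -2368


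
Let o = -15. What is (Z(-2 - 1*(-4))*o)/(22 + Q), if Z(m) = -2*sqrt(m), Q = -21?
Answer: 30*sqrt(2) ≈ 42.426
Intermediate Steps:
(Z(-2 - 1*(-4))*o)/(22 + Q) = (-2*sqrt(-2 - 1*(-4))*(-15))/(22 - 21) = (-2*sqrt(-2 + 4)*(-15))/1 = (-2*sqrt(2)*(-15))*1 = (30*sqrt(2))*1 = 30*sqrt(2)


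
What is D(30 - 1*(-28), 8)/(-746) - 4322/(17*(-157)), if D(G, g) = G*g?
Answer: 992898/995537 ≈ 0.99735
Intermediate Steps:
D(30 - 1*(-28), 8)/(-746) - 4322/(17*(-157)) = ((30 - 1*(-28))*8)/(-746) - 4322/(17*(-157)) = ((30 + 28)*8)*(-1/746) - 4322/(-2669) = (58*8)*(-1/746) - 4322*(-1/2669) = 464*(-1/746) + 4322/2669 = -232/373 + 4322/2669 = 992898/995537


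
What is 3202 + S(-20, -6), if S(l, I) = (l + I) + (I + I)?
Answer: 3164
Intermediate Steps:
S(l, I) = l + 3*I (S(l, I) = (I + l) + 2*I = l + 3*I)
3202 + S(-20, -6) = 3202 + (-20 + 3*(-6)) = 3202 + (-20 - 18) = 3202 - 38 = 3164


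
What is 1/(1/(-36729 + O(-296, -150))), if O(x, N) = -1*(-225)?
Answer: -36504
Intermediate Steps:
O(x, N) = 225
1/(1/(-36729 + O(-296, -150))) = 1/(1/(-36729 + 225)) = 1/(1/(-36504)) = 1/(-1/36504) = -36504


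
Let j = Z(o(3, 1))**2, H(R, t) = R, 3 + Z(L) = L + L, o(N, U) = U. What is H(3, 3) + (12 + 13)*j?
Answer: 28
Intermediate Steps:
Z(L) = -3 + 2*L (Z(L) = -3 + (L + L) = -3 + 2*L)
j = 1 (j = (-3 + 2*1)**2 = (-3 + 2)**2 = (-1)**2 = 1)
H(3, 3) + (12 + 13)*j = 3 + (12 + 13)*1 = 3 + 25*1 = 3 + 25 = 28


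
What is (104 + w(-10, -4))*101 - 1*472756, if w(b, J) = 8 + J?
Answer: -461848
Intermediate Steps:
(104 + w(-10, -4))*101 - 1*472756 = (104 + (8 - 4))*101 - 1*472756 = (104 + 4)*101 - 472756 = 108*101 - 472756 = 10908 - 472756 = -461848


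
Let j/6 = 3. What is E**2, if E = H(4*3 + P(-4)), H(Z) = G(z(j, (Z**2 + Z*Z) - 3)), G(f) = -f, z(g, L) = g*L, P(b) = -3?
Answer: 8191044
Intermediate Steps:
j = 18 (j = 6*3 = 18)
z(g, L) = L*g
H(Z) = 54 - 36*Z**2 (H(Z) = -((Z**2 + Z*Z) - 3)*18 = -((Z**2 + Z**2) - 3)*18 = -(2*Z**2 - 3)*18 = -(-3 + 2*Z**2)*18 = -(-54 + 36*Z**2) = 54 - 36*Z**2)
E = -2862 (E = 54 - 36*(4*3 - 3)**2 = 54 - 36*(12 - 3)**2 = 54 - 36*9**2 = 54 - 36*81 = 54 - 2916 = -2862)
E**2 = (-2862)**2 = 8191044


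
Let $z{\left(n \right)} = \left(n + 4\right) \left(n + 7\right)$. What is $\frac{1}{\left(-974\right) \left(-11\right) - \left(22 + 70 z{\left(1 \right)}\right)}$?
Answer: $\frac{1}{7892} \approx 0.00012671$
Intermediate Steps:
$z{\left(n \right)} = \left(4 + n\right) \left(7 + n\right)$
$\frac{1}{\left(-974\right) \left(-11\right) - \left(22 + 70 z{\left(1 \right)}\right)} = \frac{1}{\left(-974\right) \left(-11\right) - \left(22 + 70 \left(28 + 1^{2} + 11 \cdot 1\right)\right)} = \frac{1}{10714 - \left(22 + 70 \left(28 + 1 + 11\right)\right)} = \frac{1}{10714 - 2822} = \frac{1}{7892}$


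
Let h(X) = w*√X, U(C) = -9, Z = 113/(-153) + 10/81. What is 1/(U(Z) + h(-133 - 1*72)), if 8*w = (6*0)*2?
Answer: -⅑ ≈ -0.11111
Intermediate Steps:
Z = -847/1377 (Z = 113*(-1/153) + 10*(1/81) = -113/153 + 10/81 = -847/1377 ≈ -0.61511)
w = 0 (w = ((6*0)*2)/8 = (0*2)/8 = (⅛)*0 = 0)
h(X) = 0 (h(X) = 0*√X = 0)
1/(U(Z) + h(-133 - 1*72)) = 1/(-9 + 0) = 1/(-9) = -⅑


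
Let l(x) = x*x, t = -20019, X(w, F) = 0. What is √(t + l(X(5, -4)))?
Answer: I*√20019 ≈ 141.49*I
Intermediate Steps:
l(x) = x²
√(t + l(X(5, -4))) = √(-20019 + 0²) = √(-20019 + 0) = √(-20019) = I*√20019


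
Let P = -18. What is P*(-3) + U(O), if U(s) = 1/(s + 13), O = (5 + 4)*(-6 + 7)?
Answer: 1189/22 ≈ 54.045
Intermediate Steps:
O = 9 (O = 9*1 = 9)
U(s) = 1/(13 + s)
P*(-3) + U(O) = -18*(-3) + 1/(13 + 9) = 54 + 1/22 = 1189/22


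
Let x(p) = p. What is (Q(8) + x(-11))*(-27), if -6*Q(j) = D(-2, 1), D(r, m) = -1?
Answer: 585/2 ≈ 292.50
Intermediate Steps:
Q(j) = 1/6 (Q(j) = -1/6*(-1) = 1/6)
(Q(8) + x(-11))*(-27) = (1/6 - 11)*(-27) = -65/6*(-27) = 585/2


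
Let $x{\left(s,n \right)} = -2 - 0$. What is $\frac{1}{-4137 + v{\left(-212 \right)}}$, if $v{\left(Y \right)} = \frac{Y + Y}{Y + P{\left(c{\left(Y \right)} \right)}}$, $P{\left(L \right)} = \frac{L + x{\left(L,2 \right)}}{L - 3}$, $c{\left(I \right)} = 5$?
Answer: $- \frac{421}{1740829} \approx -0.00024184$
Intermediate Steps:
$x{\left(s,n \right)} = -2$ ($x{\left(s,n \right)} = -2 + 0 = -2$)
$P{\left(L \right)} = \frac{-2 + L}{-3 + L}$ ($P{\left(L \right)} = \frac{L - 2}{L - 3} = \frac{-2 + L}{-3 + L}$)
$v{\left(Y \right)} = \frac{2 Y}{\frac{3}{2} + Y}$ ($v{\left(Y \right)} = \frac{Y + Y}{Y + \frac{-2 + 5}{-3 + 5}} = \frac{2 Y}{Y + \frac{1}{2} \cdot 3} = \frac{2 Y}{Y + \frac{3}{2}} = \frac{2 Y}{\frac{3}{2} + Y}$)
$\frac{1}{-4137 + v{\left(-212 \right)}} = \frac{1}{-4137 + 4 \left(-212\right) \frac{1}{3 + 2 \left(-212\right)}} = \frac{1}{-4137 + 4 \left(-212\right) \frac{1}{3 - 424}} = \frac{1}{-4137 + 4 \left(-212\right) \frac{1}{-421}} = \frac{1}{-4137 + 4 \left(-212\right) \left(- \frac{1}{421}\right)} = \frac{1}{-4137 + \frac{848}{421}} = \frac{1}{- \frac{1740829}{421}} = - \frac{421}{1740829}$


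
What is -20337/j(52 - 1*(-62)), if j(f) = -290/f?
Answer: 1159209/145 ≈ 7994.5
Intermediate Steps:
-20337/j(52 - 1*(-62)) = -20337/((-290/(52 - 1*(-62)))) = -20337/((-290/(52 + 62))) = -20337/((-290/114)) = -20337/((-290*1/114)) = -20337/(-145/57) = -20337*(-57/145) = 1159209/145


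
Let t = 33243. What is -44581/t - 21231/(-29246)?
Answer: -85433399/138889254 ≈ -0.61512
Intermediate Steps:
-44581/t - 21231/(-29246) = -44581/33243 - 21231/(-29246) = -44581*1/33243 - 21231*(-1/29246) = -44581/33243 + 3033/4178 = -85433399/138889254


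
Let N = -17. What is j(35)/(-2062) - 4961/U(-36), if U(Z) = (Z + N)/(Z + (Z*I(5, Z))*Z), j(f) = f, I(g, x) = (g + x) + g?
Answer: -345064261879/109286 ≈ -3.1574e+6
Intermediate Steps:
I(g, x) = x + 2*g
U(Z) = (-17 + Z)/(Z + Z**2*(10 + Z)) (U(Z) = (Z - 17)/(Z + (Z*(Z + 2*5))*Z) = (-17 + Z)/(Z + (Z*(Z + 10))*Z) = (-17 + Z)/(Z + (Z*(10 + Z))*Z) = (-17 + Z)/(Z + Z**2*(10 + Z)))
j(35)/(-2062) - 4961/U(-36) = 35/(-2062) - 4961*(-36*(1 - 36*(10 - 36))/(-17 - 36)) = 35*(-1/2062) - 4961/((-1/36*(-53)/(1 - 36*(-26)))) = -35/2062 - 4961/((-1/36*(-53)/(1 + 936))) = -35/2062 - 4961/((-1/36*(-53)/937)) = -35/2062 - 4961/((-1/36*1/937*(-53))) = -35/2062 - 4961/53/33732 = -35/2062 - 4961*33732/53 = -35/2062 - 167344452/53 = -345064261879/109286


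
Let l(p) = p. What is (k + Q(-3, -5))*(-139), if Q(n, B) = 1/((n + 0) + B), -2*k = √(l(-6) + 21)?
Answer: 139/8 + 139*√15/2 ≈ 286.55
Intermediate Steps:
k = -√15/2 (k = -√(-6 + 21)/2 = -√15/2 ≈ -1.9365)
Q(n, B) = 1/(B + n) (Q(n, B) = 1/(n + B) = 1/(B + n))
(k + Q(-3, -5))*(-139) = (-√15/2 + 1/(-5 - 3))*(-139) = (-√15/2 + 1/(-8))*(-139) = (-√15/2 - ⅛)*(-139) = (-⅛ - √15/2)*(-139) = 139/8 + 139*√15/2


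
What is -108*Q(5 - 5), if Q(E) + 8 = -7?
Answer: 1620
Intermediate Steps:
Q(E) = -15 (Q(E) = -8 - 7 = -15)
-108*Q(5 - 5) = -108*(-15) = 1620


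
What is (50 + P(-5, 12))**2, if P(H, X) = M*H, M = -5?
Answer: 5625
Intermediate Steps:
P(H, X) = -5*H
(50 + P(-5, 12))**2 = (50 - 5*(-5))**2 = (50 + 25)**2 = 75**2 = 5625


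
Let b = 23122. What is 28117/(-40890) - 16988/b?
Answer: -672380297/472729290 ≈ -1.4223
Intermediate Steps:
28117/(-40890) - 16988/b = 28117/(-40890) - 16988/23122 = 28117*(-1/40890) - 16988*1/23122 = -28117/40890 - 8494/11561 = -672380297/472729290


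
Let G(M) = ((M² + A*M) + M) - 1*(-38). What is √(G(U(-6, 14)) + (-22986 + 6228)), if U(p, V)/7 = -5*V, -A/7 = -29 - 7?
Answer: √99410 ≈ 315.29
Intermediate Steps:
A = 252 (A = -7*(-29 - 7) = -7*(-36) = 252)
U(p, V) = -35*V (U(p, V) = 7*(-5*V) = -35*V)
G(M) = 38 + M² + 253*M (G(M) = ((M² + 252*M) + M) - 1*(-38) = (M² + 253*M) + 38 = 38 + M² + 253*M)
√(G(U(-6, 14)) + (-22986 + 6228)) = √((38 + (-35*14)² + 253*(-35*14)) + (-22986 + 6228)) = √((38 + (-490)² + 253*(-490)) - 16758) = √((38 + 240100 - 123970) - 16758) = √(116168 - 16758) = √99410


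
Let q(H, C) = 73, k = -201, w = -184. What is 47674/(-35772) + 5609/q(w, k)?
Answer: 8962043/118698 ≈ 75.503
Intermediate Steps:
47674/(-35772) + 5609/q(w, k) = 47674/(-35772) + 5609/73 = 47674*(-1/35772) + 5609*(1/73) = -2167/1626 + 5609/73 = 8962043/118698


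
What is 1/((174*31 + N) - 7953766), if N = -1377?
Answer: -1/7949749 ≈ -1.2579e-7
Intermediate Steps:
1/((174*31 + N) - 7953766) = 1/((174*31 - 1377) - 7953766) = 1/((5394 - 1377) - 7953766) = 1/(4017 - 7953766) = 1/(-7949749) = -1/7949749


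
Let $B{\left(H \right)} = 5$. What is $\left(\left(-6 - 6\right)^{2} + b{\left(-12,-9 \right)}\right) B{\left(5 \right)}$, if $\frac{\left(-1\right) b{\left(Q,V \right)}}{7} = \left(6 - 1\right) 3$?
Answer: $195$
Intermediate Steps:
$b{\left(Q,V \right)} = -105$ ($b{\left(Q,V \right)} = - 7 \left(6 - 1\right) 3 = - 7 \cdot 5 \cdot 3 = \left(-7\right) 15 = -105$)
$\left(\left(-6 - 6\right)^{2} + b{\left(-12,-9 \right)}\right) B{\left(5 \right)} = \left(\left(-6 - 6\right)^{2} - 105\right) 5 = \left(\left(-12\right)^{2} - 105\right) 5 = \left(144 - 105\right) 5 = 39 \cdot 5 = 195$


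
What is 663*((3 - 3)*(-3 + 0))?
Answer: 0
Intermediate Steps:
663*((3 - 3)*(-3 + 0)) = 663*(0*(-3)) = 663*0 = 0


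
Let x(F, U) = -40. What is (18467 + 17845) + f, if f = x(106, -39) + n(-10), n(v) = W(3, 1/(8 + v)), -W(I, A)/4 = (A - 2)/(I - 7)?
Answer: 72539/2 ≈ 36270.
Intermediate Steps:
W(I, A) = -4*(-2 + A)/(-7 + I) (W(I, A) = -4*(A - 2)/(I - 7) = -4*(-2 + A)/(-7 + I))
n(v) = -2 + 1/(8 + v) (n(v) = 4*(2 - 1/(8 + v))/(-7 + 3) = 4*(2 - 1/(8 + v))/(-4) = 4*(-1/4)*(2 - 1/(8 + v)) = -2 + 1/(8 + v))
f = -85/2 (f = -40 + (-15 - 2*(-10))/(8 - 10) = -40 + (-15 + 20)/(-2) = -40 - 1/2*5 = -40 - 5/2 = -85/2 ≈ -42.500)
(18467 + 17845) + f = (18467 + 17845) - 85/2 = 36312 - 85/2 = 72539/2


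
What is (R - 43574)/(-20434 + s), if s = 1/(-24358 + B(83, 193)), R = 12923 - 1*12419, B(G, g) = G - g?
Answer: 1053836760/499979113 ≈ 2.1078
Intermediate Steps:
R = 504 (R = 12923 - 12419 = 504)
s = -1/24468 (s = 1/(-24358 + (83 - 1*193)) = 1/(-24358 + (83 - 193)) = 1/(-24358 - 110) = 1/(-24468) = -1/24468 ≈ -4.0870e-5)
(R - 43574)/(-20434 + s) = (504 - 43574)/(-20434 - 1/24468) = -43070/(-499979113/24468) = -43070*(-24468/499979113) = 1053836760/499979113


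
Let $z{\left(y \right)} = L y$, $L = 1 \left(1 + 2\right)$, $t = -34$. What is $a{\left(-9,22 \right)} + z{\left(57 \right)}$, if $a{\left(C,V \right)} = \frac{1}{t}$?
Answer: $\frac{5813}{34} \approx 170.97$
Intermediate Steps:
$L = 3$ ($L = 1 \cdot 3 = 3$)
$a{\left(C,V \right)} = - \frac{1}{34}$ ($a{\left(C,V \right)} = \frac{1}{-34} = - \frac{1}{34}$)
$z{\left(y \right)} = 3 y$
$a{\left(-9,22 \right)} + z{\left(57 \right)} = - \frac{1}{34} + 3 \cdot 57 = - \frac{1}{34} + 171 = \frac{5813}{34}$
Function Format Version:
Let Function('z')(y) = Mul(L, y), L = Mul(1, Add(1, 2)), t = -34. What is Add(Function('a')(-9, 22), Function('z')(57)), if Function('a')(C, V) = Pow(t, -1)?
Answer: Rational(5813, 34) ≈ 170.97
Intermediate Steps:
L = 3 (L = Mul(1, 3) = 3)
Function('a')(C, V) = Rational(-1, 34) (Function('a')(C, V) = Pow(-34, -1) = Rational(-1, 34))
Function('z')(y) = Mul(3, y)
Add(Function('a')(-9, 22), Function('z')(57)) = Add(Rational(-1, 34), Mul(3, 57)) = Add(Rational(-1, 34), 171) = Rational(5813, 34)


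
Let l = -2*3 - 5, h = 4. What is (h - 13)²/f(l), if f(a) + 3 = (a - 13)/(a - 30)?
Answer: -369/11 ≈ -33.545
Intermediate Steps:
l = -11 (l = -6 - 5 = -11)
f(a) = -3 + (-13 + a)/(-30 + a) (f(a) = -3 + (a - 13)/(a - 30) = -3 + (-13 + a)/(-30 + a))
(h - 13)²/f(l) = (4 - 13)²/(((77 - 2*(-11))/(-30 - 11))) = (-9)²/(((77 + 22)/(-41))) = 81/((-1/41*99)) = 81/(-99/41) = 81*(-41/99) = -369/11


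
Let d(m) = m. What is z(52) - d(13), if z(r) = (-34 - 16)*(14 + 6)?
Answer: -1013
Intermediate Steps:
z(r) = -1000 (z(r) = -50*20 = -1000)
z(52) - d(13) = -1000 - 1*13 = -1000 - 13 = -1013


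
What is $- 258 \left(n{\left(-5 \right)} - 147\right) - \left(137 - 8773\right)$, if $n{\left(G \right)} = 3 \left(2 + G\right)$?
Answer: $48884$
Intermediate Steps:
$n{\left(G \right)} = 6 + 3 G$
$- 258 \left(n{\left(-5 \right)} - 147\right) - \left(137 - 8773\right) = - 258 \left(\left(6 + 3 \left(-5\right)\right) - 147\right) - \left(137 - 8773\right) = - 258 \left(\left(6 - 15\right) - 147\right) - \left(137 - 8773\right) = - 258 \left(-9 - 147\right) - -8636 = \left(-258\right) \left(-156\right) + 8636 = 40248 + 8636 = 48884$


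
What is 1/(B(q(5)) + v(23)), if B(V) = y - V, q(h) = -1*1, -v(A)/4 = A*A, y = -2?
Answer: -1/2117 ≈ -0.00047237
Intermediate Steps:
v(A) = -4*A² (v(A) = -4*A*A = -4*A²)
q(h) = -1
B(V) = -2 - V
1/(B(q(5)) + v(23)) = 1/((-2 - 1*(-1)) - 4*23²) = 1/((-2 + 1) - 4*529) = 1/(-1 - 2116) = 1/(-2117) = -1/2117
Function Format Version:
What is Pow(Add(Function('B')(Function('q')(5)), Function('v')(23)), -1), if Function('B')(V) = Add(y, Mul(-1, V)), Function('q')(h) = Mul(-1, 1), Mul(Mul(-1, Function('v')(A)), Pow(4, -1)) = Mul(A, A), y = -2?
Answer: Rational(-1, 2117) ≈ -0.00047237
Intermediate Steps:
Function('v')(A) = Mul(-4, Pow(A, 2)) (Function('v')(A) = Mul(-4, Mul(A, A)) = Mul(-4, Pow(A, 2)))
Function('q')(h) = -1
Function('B')(V) = Add(-2, Mul(-1, V))
Pow(Add(Function('B')(Function('q')(5)), Function('v')(23)), -1) = Pow(Add(Add(-2, Mul(-1, -1)), Mul(-4, Pow(23, 2))), -1) = Pow(Add(Add(-2, 1), Mul(-4, 529)), -1) = Pow(Add(-1, -2116), -1) = Pow(-2117, -1) = Rational(-1, 2117)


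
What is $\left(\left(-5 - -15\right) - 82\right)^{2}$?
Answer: $5184$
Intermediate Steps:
$\left(\left(-5 - -15\right) - 82\right)^{2} = \left(\left(-5 + 15\right) - 82\right)^{2} = \left(10 - 82\right)^{2} = \left(-72\right)^{2} = 5184$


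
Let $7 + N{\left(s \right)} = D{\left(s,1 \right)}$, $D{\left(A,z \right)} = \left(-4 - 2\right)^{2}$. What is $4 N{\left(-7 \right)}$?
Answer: $116$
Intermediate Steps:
$D{\left(A,z \right)} = 36$ ($D{\left(A,z \right)} = \left(-6\right)^{2} = 36$)
$N{\left(s \right)} = 29$ ($N{\left(s \right)} = -7 + 36 = 29$)
$4 N{\left(-7 \right)} = 4 \cdot 29 = 116$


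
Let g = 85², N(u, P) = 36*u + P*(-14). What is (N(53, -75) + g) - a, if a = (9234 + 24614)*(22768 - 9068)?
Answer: -463707417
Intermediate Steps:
N(u, P) = -14*P + 36*u (N(u, P) = 36*u - 14*P = -14*P + 36*u)
g = 7225
a = 463717600 (a = 33848*13700 = 463717600)
(N(53, -75) + g) - a = ((-14*(-75) + 36*53) + 7225) - 1*463717600 = ((1050 + 1908) + 7225) - 463717600 = (2958 + 7225) - 463717600 = 10183 - 463717600 = -463707417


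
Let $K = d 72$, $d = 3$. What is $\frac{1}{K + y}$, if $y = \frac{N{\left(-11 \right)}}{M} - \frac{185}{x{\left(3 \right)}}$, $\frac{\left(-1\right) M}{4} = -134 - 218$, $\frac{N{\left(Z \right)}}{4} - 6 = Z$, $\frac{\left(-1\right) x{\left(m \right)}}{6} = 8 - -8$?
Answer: $\frac{264}{57529} \approx 0.004589$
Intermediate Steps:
$x{\left(m \right)} = -96$ ($x{\left(m \right)} = - 6 \left(8 - -8\right) = - 6 \left(8 + 8\right) = \left(-6\right) 16 = -96$)
$N{\left(Z \right)} = 24 + 4 Z$
$K = 216$ ($K = 3 \cdot 72 = 216$)
$M = 1408$ ($M = - 4 \left(-134 - 218\right) = \left(-4\right) \left(-352\right) = 1408$)
$y = \frac{505}{264}$ ($y = \frac{24 + 4 \left(-11\right)}{1408} - \frac{185}{-96} = \left(24 - 44\right) \frac{1}{1408} - - \frac{185}{96} = \left(-20\right) \frac{1}{1408} + \frac{185}{96} = - \frac{5}{352} + \frac{185}{96} = \frac{505}{264} \approx 1.9129$)
$\frac{1}{K + y} = \frac{1}{216 + \frac{505}{264}} = \frac{1}{\frac{57529}{264}} = \frac{264}{57529}$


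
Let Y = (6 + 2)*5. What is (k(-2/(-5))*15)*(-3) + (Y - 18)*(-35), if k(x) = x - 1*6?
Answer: -518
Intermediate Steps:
k(x) = -6 + x (k(x) = x - 6 = -6 + x)
Y = 40 (Y = 8*5 = 40)
(k(-2/(-5))*15)*(-3) + (Y - 18)*(-35) = ((-6 - 2/(-5))*15)*(-3) + (40 - 18)*(-35) = ((-6 - 2*(-1/5))*15)*(-3) + 22*(-35) = ((-6 + 2/5)*15)*(-3) - 770 = -28/5*15*(-3) - 770 = -84*(-3) - 770 = 252 - 770 = -518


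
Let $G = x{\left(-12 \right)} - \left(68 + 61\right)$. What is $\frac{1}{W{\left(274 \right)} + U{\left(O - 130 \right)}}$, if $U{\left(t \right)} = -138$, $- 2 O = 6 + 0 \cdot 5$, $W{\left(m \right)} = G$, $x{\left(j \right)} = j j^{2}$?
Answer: $- \frac{1}{1995} \approx -0.00050125$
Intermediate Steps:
$x{\left(j \right)} = j^{3}$
$G = -1857$ ($G = \left(-12\right)^{3} - \left(68 + 61\right) = -1728 - 129 = -1857$)
$W{\left(m \right)} = -1857$
$O = -3$ ($O = - \frac{6 + 0 \cdot 5}{2} = - \frac{6 + 0}{2} = \left(- \frac{1}{2}\right) 6 = -3$)
$\frac{1}{W{\left(274 \right)} + U{\left(O - 130 \right)}} = \frac{1}{-1857 - 138} = \frac{1}{-1995} = - \frac{1}{1995}$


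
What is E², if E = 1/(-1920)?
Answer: 1/3686400 ≈ 2.7127e-7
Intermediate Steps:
E = -1/1920 ≈ -0.00052083
E² = (-1/1920)² = 1/3686400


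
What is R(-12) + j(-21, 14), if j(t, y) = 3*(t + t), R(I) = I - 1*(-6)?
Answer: -132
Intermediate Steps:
R(I) = 6 + I (R(I) = I + 6 = 6 + I)
j(t, y) = 6*t (j(t, y) = 3*(2*t) = 6*t)
R(-12) + j(-21, 14) = (6 - 12) + 6*(-21) = -6 - 126 = -132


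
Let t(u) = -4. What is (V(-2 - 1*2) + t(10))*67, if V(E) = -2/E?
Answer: -469/2 ≈ -234.50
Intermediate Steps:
(V(-2 - 1*2) + t(10))*67 = (-2/(-2 - 1*2) - 4)*67 = (-2/(-2 - 2) - 4)*67 = (-2/(-4) - 4)*67 = (-2*(-¼) - 4)*67 = (½ - 4)*67 = -7/2*67 = -469/2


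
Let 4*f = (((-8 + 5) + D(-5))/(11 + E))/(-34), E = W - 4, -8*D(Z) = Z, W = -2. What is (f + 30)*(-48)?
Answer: -489657/340 ≈ -1440.2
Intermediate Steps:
D(Z) = -Z/8
E = -6 (E = -2 - 4 = -6)
f = 19/5440 (f = ((((-8 + 5) - ⅛*(-5))/(11 - 6))/(-34))/4 = (((-3 + 5/8)/5)*(-1/34))/4 = (-19/8*⅕*(-1/34))/4 = (-19/40*(-1/34))/4 = (¼)*(19/1360) = 19/5440 ≈ 0.0034926)
(f + 30)*(-48) = (19/5440 + 30)*(-48) = (163219/5440)*(-48) = -489657/340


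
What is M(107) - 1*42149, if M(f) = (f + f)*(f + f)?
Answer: 3647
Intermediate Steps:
M(f) = 4*f² (M(f) = (2*f)*(2*f) = 4*f²)
M(107) - 1*42149 = 4*107² - 1*42149 = 4*11449 - 42149 = 45796 - 42149 = 3647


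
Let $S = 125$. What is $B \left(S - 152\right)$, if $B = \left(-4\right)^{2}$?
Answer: $-432$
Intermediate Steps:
$B = 16$
$B \left(S - 152\right) = 16 \left(125 - 152\right) = 16 \left(-27\right) = -432$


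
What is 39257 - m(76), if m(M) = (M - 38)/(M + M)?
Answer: 157027/4 ≈ 39257.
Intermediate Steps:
m(M) = (-38 + M)/(2*M) (m(M) = (-38 + M)/((2*M)) = (-38 + M)*(1/(2*M)) = (-38 + M)/(2*M))
39257 - m(76) = 39257 - (-38 + 76)/(2*76) = 39257 - 38/(2*76) = 39257 - 1*1/4 = 39257 - 1/4 = 157027/4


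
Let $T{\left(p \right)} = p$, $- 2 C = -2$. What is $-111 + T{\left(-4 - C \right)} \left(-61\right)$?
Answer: $194$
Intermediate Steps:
$C = 1$ ($C = \left(- \frac{1}{2}\right) \left(-2\right) = 1$)
$-111 + T{\left(-4 - C \right)} \left(-61\right) = -111 + \left(-4 - 1\right) \left(-61\right) = -111 - -305 = -111 + 305 = 194$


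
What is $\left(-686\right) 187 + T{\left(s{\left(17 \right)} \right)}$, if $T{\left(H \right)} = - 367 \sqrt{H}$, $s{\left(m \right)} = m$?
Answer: $-128282 - 367 \sqrt{17} \approx -1.298 \cdot 10^{5}$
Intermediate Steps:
$\left(-686\right) 187 + T{\left(s{\left(17 \right)} \right)} = \left(-686\right) 187 - 367 \sqrt{17} = -128282 - 367 \sqrt{17}$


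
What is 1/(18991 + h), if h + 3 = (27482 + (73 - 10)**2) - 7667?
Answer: 1/42772 ≈ 2.3380e-5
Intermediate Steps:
h = 23781 (h = -3 + ((27482 + (73 - 10)**2) - 7667) = -3 + ((27482 + 63**2) - 7667) = -3 + ((27482 + 3969) - 7667) = -3 + (31451 - 7667) = -3 + 23784 = 23781)
1/(18991 + h) = 1/(18991 + 23781) = 1/42772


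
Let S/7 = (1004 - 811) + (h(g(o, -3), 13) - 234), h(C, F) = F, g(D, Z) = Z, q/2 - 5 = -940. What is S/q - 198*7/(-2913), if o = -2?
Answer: 527128/907885 ≈ 0.58061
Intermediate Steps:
q = -1870 (q = 10 + 2*(-940) = 10 - 1880 = -1870)
S = -196 (S = 7*((1004 - 811) + (13 - 234)) = 7*(193 - 221) = 7*(-28) = -196)
S/q - 198*7/(-2913) = -196/(-1870) - 198*7/(-2913) = -196*(-1/1870) - 1386*(-1/2913) = 98/935 + 462/971 = 527128/907885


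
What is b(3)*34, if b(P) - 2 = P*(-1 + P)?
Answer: 272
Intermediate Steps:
b(P) = 2 + P*(-1 + P)
b(3)*34 = (2 + 3² - 1*3)*34 = (2 + 9 - 3)*34 = 8*34 = 272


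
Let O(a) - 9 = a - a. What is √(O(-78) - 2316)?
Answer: I*√2307 ≈ 48.031*I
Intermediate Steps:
O(a) = 9 (O(a) = 9 + (a - a) = 9 + 0 = 9)
√(O(-78) - 2316) = √(9 - 2316) = √(-2307) = I*√2307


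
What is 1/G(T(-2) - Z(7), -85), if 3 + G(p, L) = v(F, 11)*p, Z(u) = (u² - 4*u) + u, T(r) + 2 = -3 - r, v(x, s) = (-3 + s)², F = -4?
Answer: -1/1987 ≈ -0.00050327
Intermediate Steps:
T(r) = -5 - r (T(r) = -2 + (-3 - r) = -5 - r)
Z(u) = u² - 3*u
G(p, L) = -3 + 64*p (G(p, L) = -3 + (-3 + 11)²*p = -3 + 8²*p = -3 + 64*p)
1/G(T(-2) - Z(7), -85) = 1/(-3 + 64*((-5 - 1*(-2)) - 7*(-3 + 7))) = 1/(-3 + 64*((-5 + 2) - 7*4)) = 1/(-3 + 64*(-3 - 1*28)) = 1/(-3 + 64*(-3 - 28)) = 1/(-3 + 64*(-31)) = 1/(-3 - 1984) = 1/(-1987) = -1/1987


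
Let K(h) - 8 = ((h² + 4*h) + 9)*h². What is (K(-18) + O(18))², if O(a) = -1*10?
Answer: 7150731844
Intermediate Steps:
K(h) = 8 + h²*(9 + h² + 4*h) (K(h) = 8 + ((h² + 4*h) + 9)*h² = 8 + (9 + h² + 4*h)*h² = 8 + h²*(9 + h² + 4*h))
O(a) = -10
(K(-18) + O(18))² = ((8 + (-18)⁴ + 4*(-18)³ + 9*(-18)²) - 10)² = ((8 + 104976 + 4*(-5832) + 9*324) - 10)² = ((8 + 104976 - 23328 + 2916) - 10)² = (84572 - 10)² = 84562² = 7150731844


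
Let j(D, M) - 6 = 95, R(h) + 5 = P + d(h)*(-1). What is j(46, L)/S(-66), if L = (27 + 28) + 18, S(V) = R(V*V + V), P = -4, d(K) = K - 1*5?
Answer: -101/4294 ≈ -0.023521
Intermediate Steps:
d(K) = -5 + K (d(K) = K - 5 = -5 + K)
R(h) = -4 - h (R(h) = -5 + (-4 + (-5 + h)*(-1)) = -5 + (-4 + (5 - h)) = -5 + (1 - h) = -4 - h)
S(V) = -4 - V - V² (S(V) = -4 - (V*V + V) = -4 - (V² + V) = -4 - (V + V²) = -4 + (-V - V²) = -4 - V - V²)
L = 73 (L = 55 + 18 = 73)
j(D, M) = 101 (j(D, M) = 6 + 95 = 101)
j(46, L)/S(-66) = 101/(-4 - 1*(-66)*(1 - 66)) = 101/(-4 - 1*(-66)*(-65)) = 101/(-4 - 4290) = 101/(-4294) = 101*(-1/4294) = -101/4294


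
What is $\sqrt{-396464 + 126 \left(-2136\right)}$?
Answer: $160 i \sqrt{26} \approx 815.84 i$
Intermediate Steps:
$\sqrt{-396464 + 126 \left(-2136\right)} = \sqrt{-396464 - 269136} = \sqrt{-665600} = 160 i \sqrt{26}$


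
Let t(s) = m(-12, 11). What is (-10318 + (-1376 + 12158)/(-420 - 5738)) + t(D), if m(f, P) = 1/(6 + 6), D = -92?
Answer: -381291077/36948 ≈ -10320.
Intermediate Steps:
m(f, P) = 1/12
t(s) = 1/12
(-10318 + (-1376 + 12158)/(-420 - 5738)) + t(D) = (-10318 + (-1376 + 12158)/(-420 - 5738)) + 1/12 = (-10318 + 10782/(-6158)) + 1/12 = (-10318 + 10782*(-1/6158)) + 1/12 = (-10318 - 5391/3079) + 1/12 = -31774513/3079 + 1/12 = -381291077/36948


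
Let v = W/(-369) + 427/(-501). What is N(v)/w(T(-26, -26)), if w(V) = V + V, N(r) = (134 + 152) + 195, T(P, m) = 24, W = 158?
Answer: 481/48 ≈ 10.021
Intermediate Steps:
v = -78907/61623 (v = 158/(-369) + 427/(-501) = 158*(-1/369) + 427*(-1/501) = -158/369 - 427/501 = -78907/61623 ≈ -1.2805)
N(r) = 481 (N(r) = 286 + 195 = 481)
w(V) = 2*V
N(v)/w(T(-26, -26)) = 481/((2*24)) = 481/48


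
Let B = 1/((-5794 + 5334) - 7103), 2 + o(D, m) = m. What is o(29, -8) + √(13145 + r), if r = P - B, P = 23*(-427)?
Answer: -10 + √190129380519/7563 ≈ 47.654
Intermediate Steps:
o(D, m) = -2 + m
B = -1/7563 (B = 1/(-460 - 7103) = 1/(-7563) = -1/7563 ≈ -0.00013222)
P = -9821
r = -74276222/7563 (r = -9821 - 1*(-1/7563) = -9821 + 1/7563 = -74276222/7563 ≈ -9821.0)
o(29, -8) + √(13145 + r) = (-2 - 8) + √(13145 - 74276222/7563) = -10 + √(25139413/7563) = -10 + √190129380519/7563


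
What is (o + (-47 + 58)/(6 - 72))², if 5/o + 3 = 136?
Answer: 10609/636804 ≈ 0.016660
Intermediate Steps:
o = 5/133 (o = 5/(-3 + 136) = 5/133 ≈ 0.037594)
(o + (-47 + 58)/(6 - 72))² = (5/133 + (-47 + 58)/(6 - 72))² = (5/133 + 11/(-66))² = (5/133 + 11*(-1/66))² = (5/133 - ⅙)² = (-103/798)² = 10609/636804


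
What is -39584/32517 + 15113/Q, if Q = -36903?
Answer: -650732591/399991617 ≈ -1.6269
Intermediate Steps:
-39584/32517 + 15113/Q = -39584/32517 + 15113/(-36903) = -39584*1/32517 + 15113*(-1/36903) = -39584/32517 - 15113/36903 = -650732591/399991617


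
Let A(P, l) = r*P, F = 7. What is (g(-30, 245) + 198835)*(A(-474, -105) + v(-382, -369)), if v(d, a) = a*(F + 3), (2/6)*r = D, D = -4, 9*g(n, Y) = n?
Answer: 397265670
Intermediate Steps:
g(n, Y) = n/9
r = -12 (r = 3*(-4) = -12)
v(d, a) = 10*a (v(d, a) = a*(7 + 3) = a*10 = 10*a)
A(P, l) = -12*P
(g(-30, 245) + 198835)*(A(-474, -105) + v(-382, -369)) = ((1/9)*(-30) + 198835)*(-12*(-474) + 10*(-369)) = (-10/3 + 198835)*(5688 - 3690) = (596495/3)*1998 = 397265670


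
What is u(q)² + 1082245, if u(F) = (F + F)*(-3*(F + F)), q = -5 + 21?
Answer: 10519429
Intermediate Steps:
q = 16
u(F) = -12*F² (u(F) = (2*F)*(-6*F) = -12*F²)
u(q)² + 1082245 = (-12*16²)² + 1082245 = (-12*256)² + 1082245 = (-3072)² + 1082245 = 9437184 + 1082245 = 10519429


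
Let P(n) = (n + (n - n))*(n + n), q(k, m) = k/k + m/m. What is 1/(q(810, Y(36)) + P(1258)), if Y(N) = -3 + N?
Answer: 1/3165130 ≈ 3.1594e-7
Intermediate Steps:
q(k, m) = 2 (q(k, m) = 1 + 1 = 2)
P(n) = 2*n**2 (P(n) = (n + 0)*(2*n) = n*(2*n) = 2*n**2)
1/(q(810, Y(36)) + P(1258)) = 1/(2 + 2*1258**2) = 1/(2 + 2*1582564) = 1/(2 + 3165128) = 1/3165130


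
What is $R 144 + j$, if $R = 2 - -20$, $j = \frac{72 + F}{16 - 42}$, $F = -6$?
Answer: $\frac{41151}{13} \approx 3165.5$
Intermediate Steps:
$j = - \frac{33}{13}$ ($j = \frac{72 - 6}{16 - 42} = \frac{66}{-26} = 66 \left(- \frac{1}{26}\right) = - \frac{33}{13} \approx -2.5385$)
$R = 22$ ($R = 2 + 20 = 22$)
$R 144 + j = 22 \cdot 144 - \frac{33}{13} = 3168 - \frac{33}{13} = \frac{41151}{13}$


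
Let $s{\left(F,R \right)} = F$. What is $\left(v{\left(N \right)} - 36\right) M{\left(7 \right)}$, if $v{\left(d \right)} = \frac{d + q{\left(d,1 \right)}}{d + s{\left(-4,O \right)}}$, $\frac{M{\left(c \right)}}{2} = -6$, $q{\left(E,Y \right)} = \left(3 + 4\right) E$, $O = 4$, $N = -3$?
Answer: $\frac{2736}{7} \approx 390.86$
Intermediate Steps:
$q{\left(E,Y \right)} = 7 E$
$M{\left(c \right)} = -12$ ($M{\left(c \right)} = 2 \left(-6\right) = -12$)
$v{\left(d \right)} = \frac{8 d}{-4 + d}$ ($v{\left(d \right)} = \frac{d + 7 d}{d - 4} = \frac{8 d}{-4 + d}$)
$\left(v{\left(N \right)} - 36\right) M{\left(7 \right)} = \left(8 \left(-3\right) \frac{1}{-4 - 3} - 36\right) \left(-12\right) = \left(8 \left(-3\right) \frac{1}{-7} - 36\right) \left(-12\right) = \left(8 \left(-3\right) \left(- \frac{1}{7}\right) - 36\right) \left(-12\right) = \left(\frac{24}{7} - 36\right) \left(-12\right) = \left(- \frac{228}{7}\right) \left(-12\right) = \frac{2736}{7}$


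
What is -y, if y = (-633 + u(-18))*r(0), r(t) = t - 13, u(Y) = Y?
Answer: -8463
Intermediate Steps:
r(t) = -13 + t
y = 8463 (y = (-633 - 18)*(-13 + 0) = -651*(-13) = 8463)
-y = -1*8463 = -8463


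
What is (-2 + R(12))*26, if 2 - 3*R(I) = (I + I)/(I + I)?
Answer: -130/3 ≈ -43.333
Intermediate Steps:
R(I) = 1/3 (R(I) = 2/3 - (I + I)/(3*(I + I)) = 2/3 - 2*I/(3*(2*I)) = 2/3 - 2*I*1/(2*I)/3 = 2/3 - 1/3*1 = 2/3 - 1/3 = 1/3)
(-2 + R(12))*26 = (-2 + 1/3)*26 = -5/3*26 = -130/3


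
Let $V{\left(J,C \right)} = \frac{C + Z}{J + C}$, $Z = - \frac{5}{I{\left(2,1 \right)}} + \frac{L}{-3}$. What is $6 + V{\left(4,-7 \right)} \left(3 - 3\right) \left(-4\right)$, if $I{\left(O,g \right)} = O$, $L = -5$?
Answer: $6$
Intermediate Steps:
$Z = - \frac{5}{6}$ ($Z = - \frac{5}{2} - \frac{5}{-3} = \left(-5\right) \frac{1}{2} - - \frac{5}{3} = - \frac{5}{2} + \frac{5}{3} = - \frac{5}{6} \approx -0.83333$)
$V{\left(J,C \right)} = \frac{- \frac{5}{6} + C}{C + J}$ ($V{\left(J,C \right)} = \frac{C - \frac{5}{6}}{J + C} = \frac{- \frac{5}{6} + C}{C + J}$)
$6 + V{\left(4,-7 \right)} \left(3 - 3\right) \left(-4\right) = 6 + \frac{- \frac{5}{6} - 7}{-7 + 4} \left(3 - 3\right) \left(-4\right) = 6 + \frac{1}{-3} \left(- \frac{47}{6}\right) 0 \left(-4\right) = 6 + \left(- \frac{1}{3}\right) \left(- \frac{47}{6}\right) 0 = 6 + \frac{47}{18} \cdot 0 = 6 + 0 = 6$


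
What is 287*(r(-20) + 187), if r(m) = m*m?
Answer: 168469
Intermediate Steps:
r(m) = m²
287*(r(-20) + 187) = 287*((-20)² + 187) = 287*(400 + 187) = 287*587 = 168469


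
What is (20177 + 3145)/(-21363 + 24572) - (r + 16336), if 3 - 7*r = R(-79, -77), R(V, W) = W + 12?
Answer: -367010526/22463 ≈ -16338.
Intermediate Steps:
R(V, W) = 12 + W
r = 68/7 (r = 3/7 - (12 - 77)/7 = 3/7 - ⅐*(-65) = 3/7 + 65/7 = 68/7 ≈ 9.7143)
(20177 + 3145)/(-21363 + 24572) - (r + 16336) = (20177 + 3145)/(-21363 + 24572) - (68/7 + 16336) = 23322/3209 - 1*114420/7 = 23322*(1/3209) - 114420/7 = 23322/3209 - 114420/7 = -367010526/22463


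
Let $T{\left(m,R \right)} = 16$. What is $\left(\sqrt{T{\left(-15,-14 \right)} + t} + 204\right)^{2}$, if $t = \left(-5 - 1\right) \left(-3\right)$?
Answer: $\left(204 + \sqrt{34}\right)^{2} \approx 44029.0$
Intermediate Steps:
$t = 18$ ($t = \left(-6\right) \left(-3\right) = 18$)
$\left(\sqrt{T{\left(-15,-14 \right)} + t} + 204\right)^{2} = \left(\sqrt{16 + 18} + 204\right)^{2} = \left(\sqrt{34} + 204\right)^{2} = \left(204 + \sqrt{34}\right)^{2}$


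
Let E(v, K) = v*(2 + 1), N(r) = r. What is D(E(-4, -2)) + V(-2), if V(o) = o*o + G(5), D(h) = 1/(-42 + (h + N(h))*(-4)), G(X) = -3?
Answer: 55/54 ≈ 1.0185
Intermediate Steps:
E(v, K) = 3*v (E(v, K) = v*3 = 3*v)
D(h) = 1/(-42 - 8*h) (D(h) = 1/(-42 + (h + h)*(-4)) = 1/(-42 + (2*h)*(-4)) = 1/(-42 - 8*h))
V(o) = -3 + o² (V(o) = o*o - 3 = o² - 3 = -3 + o²)
D(E(-4, -2)) + V(-2) = -1/(42 + 8*(3*(-4))) + (-3 + (-2)²) = -1/(42 + 8*(-12)) + (-3 + 4) = -1/(42 - 96) + 1 = -1/(-54) + 1 = -1*(-1/54) + 1 = 1/54 + 1 = 55/54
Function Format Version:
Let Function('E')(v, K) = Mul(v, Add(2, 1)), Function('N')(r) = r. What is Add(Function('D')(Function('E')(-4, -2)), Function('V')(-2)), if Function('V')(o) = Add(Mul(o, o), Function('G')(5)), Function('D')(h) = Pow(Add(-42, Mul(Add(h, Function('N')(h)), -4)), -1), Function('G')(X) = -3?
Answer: Rational(55, 54) ≈ 1.0185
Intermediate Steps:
Function('E')(v, K) = Mul(3, v) (Function('E')(v, K) = Mul(v, 3) = Mul(3, v))
Function('D')(h) = Pow(Add(-42, Mul(-8, h)), -1) (Function('D')(h) = Pow(Add(-42, Mul(Add(h, h), -4)), -1) = Pow(Add(-42, Mul(Mul(2, h), -4)), -1) = Pow(Add(-42, Mul(-8, h)), -1))
Function('V')(o) = Add(-3, Pow(o, 2)) (Function('V')(o) = Add(Mul(o, o), -3) = Add(Pow(o, 2), -3) = Add(-3, Pow(o, 2)))
Add(Function('D')(Function('E')(-4, -2)), Function('V')(-2)) = Add(Mul(-1, Pow(Add(42, Mul(8, Mul(3, -4))), -1)), Add(-3, Pow(-2, 2))) = Add(Mul(-1, Pow(Add(42, Mul(8, -12)), -1)), Add(-3, 4)) = Add(Mul(-1, Pow(Add(42, -96), -1)), 1) = Add(Mul(-1, Pow(-54, -1)), 1) = Add(Mul(-1, Rational(-1, 54)), 1) = Add(Rational(1, 54), 1) = Rational(55, 54)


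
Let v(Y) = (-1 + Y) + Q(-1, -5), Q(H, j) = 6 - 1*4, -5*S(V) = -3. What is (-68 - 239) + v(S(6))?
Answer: -1527/5 ≈ -305.40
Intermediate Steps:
S(V) = ⅗ (S(V) = -⅕*(-3) = ⅗)
Q(H, j) = 2 (Q(H, j) = 6 - 4 = 2)
v(Y) = 1 + Y (v(Y) = (-1 + Y) + 2 = 1 + Y)
(-68 - 239) + v(S(6)) = (-68 - 239) + (1 + ⅗) = -307 + 8/5 = -1527/5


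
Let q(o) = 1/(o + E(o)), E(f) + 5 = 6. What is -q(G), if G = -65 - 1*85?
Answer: 1/149 ≈ 0.0067114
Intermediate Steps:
E(f) = 1 (E(f) = -5 + 6 = 1)
G = -150 (G = -65 - 85 = -150)
q(o) = 1/(1 + o) (q(o) = 1/(o + 1) = 1/(1 + o))
-q(G) = -1/(1 - 150) = -1/(-149) = -1*(-1/149) = 1/149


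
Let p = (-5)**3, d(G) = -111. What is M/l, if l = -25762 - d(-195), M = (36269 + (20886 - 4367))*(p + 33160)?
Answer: -1743851580/25651 ≈ -67984.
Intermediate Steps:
p = -125
M = 1743851580 (M = (36269 + (20886 - 4367))*(-125 + 33160) = (36269 + 16519)*33035 = 52788*33035 = 1743851580)
l = -25651 (l = -25762 - 1*(-111) = -25762 + 111 = -25651)
M/l = 1743851580/(-25651) = 1743851580*(-1/25651) = -1743851580/25651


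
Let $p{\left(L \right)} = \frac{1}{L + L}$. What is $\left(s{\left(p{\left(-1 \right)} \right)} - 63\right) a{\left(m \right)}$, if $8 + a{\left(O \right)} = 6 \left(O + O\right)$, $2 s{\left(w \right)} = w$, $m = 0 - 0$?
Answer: $506$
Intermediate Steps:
$p{\left(L \right)} = \frac{1}{2 L}$
$m = 0$ ($m = 0 + 0 = 0$)
$s{\left(w \right)} = \frac{w}{2}$
$a{\left(O \right)} = -8 + 12 O$ ($a{\left(O \right)} = -8 + 6 \left(O + O\right) = -8 + 6 \cdot 2 O = -8 + 12 O$)
$\left(s{\left(p{\left(-1 \right)} \right)} - 63\right) a{\left(m \right)} = \left(\frac{\frac{1}{2} \frac{1}{-1}}{2} - 63\right) \left(-8 + 12 \cdot 0\right) = \left(\frac{\frac{1}{2} \left(-1\right)}{2} - 63\right) \left(-8 + 0\right) = \left(\frac{1}{2} \left(- \frac{1}{2}\right) - 63\right) \left(-8\right) = \left(- \frac{1}{4} - 63\right) \left(-8\right) = \left(- \frac{253}{4}\right) \left(-8\right) = 506$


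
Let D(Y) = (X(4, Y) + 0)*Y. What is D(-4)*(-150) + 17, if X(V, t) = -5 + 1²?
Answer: -2383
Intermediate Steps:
X(V, t) = -4 (X(V, t) = -5 + 1 = -4)
D(Y) = -4*Y (D(Y) = (-4 + 0)*Y = -4*Y)
D(-4)*(-150) + 17 = -4*(-4)*(-150) + 17 = 16*(-150) + 17 = -2400 + 17 = -2383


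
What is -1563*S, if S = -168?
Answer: 262584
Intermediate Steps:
-1563*S = -1563*(-168) = 262584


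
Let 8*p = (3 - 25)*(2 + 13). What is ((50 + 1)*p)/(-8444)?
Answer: 8415/33776 ≈ 0.24914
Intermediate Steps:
p = -165/4 (p = ((3 - 25)*(2 + 13))/8 = (-22*15)/8 = (⅛)*(-330) = -165/4 ≈ -41.250)
((50 + 1)*p)/(-8444) = ((50 + 1)*(-165/4))/(-8444) = (51*(-165/4))*(-1/8444) = -8415/4*(-1/8444) = 8415/33776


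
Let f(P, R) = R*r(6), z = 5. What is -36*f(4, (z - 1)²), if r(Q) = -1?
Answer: 576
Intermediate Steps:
f(P, R) = -R (f(P, R) = R*(-1) = -R)
-36*f(4, (z - 1)²) = -(-36)*(5 - 1)² = -(-36)*4² = -(-36)*16 = -36*(-16) = 576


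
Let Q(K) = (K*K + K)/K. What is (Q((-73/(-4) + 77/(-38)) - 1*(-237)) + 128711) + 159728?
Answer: 21940685/76 ≈ 2.8869e+5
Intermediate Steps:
Q(K) = (K + K²)/K (Q(K) = (K² + K)/K = (K + K²)/K)
(Q((-73/(-4) + 77/(-38)) - 1*(-237)) + 128711) + 159728 = ((1 + ((-73/(-4) + 77/(-38)) - 1*(-237))) + 128711) + 159728 = ((1 + ((-73*(-¼) + 77*(-1/38)) + 237)) + 128711) + 159728 = ((1 + ((73/4 - 77/38) + 237)) + 128711) + 159728 = ((1 + (1233/76 + 237)) + 128711) + 159728 = ((1 + 19245/76) + 128711) + 159728 = (19321/76 + 128711) + 159728 = 9801357/76 + 159728 = 21940685/76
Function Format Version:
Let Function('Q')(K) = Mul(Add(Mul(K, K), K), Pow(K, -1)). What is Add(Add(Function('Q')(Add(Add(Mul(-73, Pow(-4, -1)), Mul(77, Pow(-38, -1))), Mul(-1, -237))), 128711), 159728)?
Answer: Rational(21940685, 76) ≈ 2.8869e+5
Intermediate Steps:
Function('Q')(K) = Mul(Pow(K, -1), Add(K, Pow(K, 2))) (Function('Q')(K) = Mul(Add(Pow(K, 2), K), Pow(K, -1)) = Mul(Add(K, Pow(K, 2)), Pow(K, -1)) = Mul(Pow(K, -1), Add(K, Pow(K, 2))))
Add(Add(Function('Q')(Add(Add(Mul(-73, Pow(-4, -1)), Mul(77, Pow(-38, -1))), Mul(-1, -237))), 128711), 159728) = Add(Add(Add(1, Add(Add(Mul(-73, Pow(-4, -1)), Mul(77, Pow(-38, -1))), Mul(-1, -237))), 128711), 159728) = Add(Add(Add(1, Add(Add(Mul(-73, Rational(-1, 4)), Mul(77, Rational(-1, 38))), 237)), 128711), 159728) = Add(Add(Add(1, Add(Add(Rational(73, 4), Rational(-77, 38)), 237)), 128711), 159728) = Add(Add(Add(1, Add(Rational(1233, 76), 237)), 128711), 159728) = Add(Add(Add(1, Rational(19245, 76)), 128711), 159728) = Add(Add(Rational(19321, 76), 128711), 159728) = Add(Rational(9801357, 76), 159728) = Rational(21940685, 76)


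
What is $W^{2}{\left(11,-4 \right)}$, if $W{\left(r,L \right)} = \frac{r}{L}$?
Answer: $\frac{121}{16} \approx 7.5625$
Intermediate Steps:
$W^{2}{\left(11,-4 \right)} = \left(\frac{11}{-4}\right)^{2} = \left(11 \left(- \frac{1}{4}\right)\right)^{2} = \left(- \frac{11}{4}\right)^{2} = \frac{121}{16}$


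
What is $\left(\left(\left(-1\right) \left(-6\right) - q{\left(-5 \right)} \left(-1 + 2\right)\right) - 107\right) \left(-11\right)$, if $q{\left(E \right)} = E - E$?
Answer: $1111$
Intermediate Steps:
$q{\left(E \right)} = 0$
$\left(\left(\left(-1\right) \left(-6\right) - q{\left(-5 \right)} \left(-1 + 2\right)\right) - 107\right) \left(-11\right) = \left(\left(\left(-1\right) \left(-6\right) - 0 \left(-1 + 2\right)\right) - 107\right) \left(-11\right) = \left(\left(6 - 0 \cdot 1\right) - 107\right) \left(-11\right) = \left(\left(6 - 0\right) - 107\right) \left(-11\right) = \left(\left(6 + 0\right) - 107\right) \left(-11\right) = \left(6 - 107\right) \left(-11\right) = \left(-101\right) \left(-11\right) = 1111$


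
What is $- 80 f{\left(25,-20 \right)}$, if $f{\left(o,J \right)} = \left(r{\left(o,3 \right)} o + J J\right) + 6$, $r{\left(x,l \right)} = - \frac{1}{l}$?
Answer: $- \frac{95440}{3} \approx -31813.0$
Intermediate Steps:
$f{\left(o,J \right)} = 6 + J^{2} - \frac{o}{3}$ ($f{\left(o,J \right)} = \left(- \frac{1}{3} o + J J\right) + 6 = \left(\left(-1\right) \frac{1}{3} o + J^{2}\right) + 6 = \left(- \frac{o}{3} + J^{2}\right) + 6 = \left(J^{2} - \frac{o}{3}\right) + 6 = 6 + J^{2} - \frac{o}{3}$)
$- 80 f{\left(25,-20 \right)} = - 80 \left(6 + \left(-20\right)^{2} - \frac{25}{3}\right) = - 80 \left(6 + 400 - \frac{25}{3}\right) = \left(-80\right) \frac{1193}{3} = - \frac{95440}{3}$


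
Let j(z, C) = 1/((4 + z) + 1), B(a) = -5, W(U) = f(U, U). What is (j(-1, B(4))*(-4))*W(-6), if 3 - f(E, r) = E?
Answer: -9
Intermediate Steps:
f(E, r) = 3 - E
W(U) = 3 - U
j(z, C) = 1/(5 + z)
(j(-1, B(4))*(-4))*W(-6) = (-4/(5 - 1))*(3 - 1*(-6)) = (-4/4)*(3 + 6) = ((¼)*(-4))*9 = -1*9 = -9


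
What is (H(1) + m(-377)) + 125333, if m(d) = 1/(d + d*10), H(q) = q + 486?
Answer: 521775539/4147 ≈ 1.2582e+5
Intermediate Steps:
H(q) = 486 + q
m(d) = 1/(11*d) (m(d) = 1/(d + 10*d) = 1/(11*d))
(H(1) + m(-377)) + 125333 = ((486 + 1) + (1/11)/(-377)) + 125333 = (487 + (1/11)*(-1/377)) + 125333 = (487 - 1/4147) + 125333 = 2019588/4147 + 125333 = 521775539/4147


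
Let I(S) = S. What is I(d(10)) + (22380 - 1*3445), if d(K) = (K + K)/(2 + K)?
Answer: 56810/3 ≈ 18937.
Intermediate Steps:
d(K) = 2*K/(2 + K) (d(K) = (2*K)/(2 + K) = 2*K/(2 + K))
I(d(10)) + (22380 - 1*3445) = 2*10/(2 + 10) + (22380 - 1*3445) = 2*10/12 + (22380 - 3445) = 2*10*(1/12) + 18935 = 5/3 + 18935 = 56810/3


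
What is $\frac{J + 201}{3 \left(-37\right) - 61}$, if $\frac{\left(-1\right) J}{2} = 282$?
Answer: $\frac{363}{172} \approx 2.1105$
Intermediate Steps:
$J = -564$ ($J = \left(-2\right) 282 = -564$)
$\frac{J + 201}{3 \left(-37\right) - 61} = \frac{-564 + 201}{3 \left(-37\right) - 61} = - \frac{363}{-111 - 61} = - \frac{363}{-172} = \left(-363\right) \left(- \frac{1}{172}\right) = \frac{363}{172}$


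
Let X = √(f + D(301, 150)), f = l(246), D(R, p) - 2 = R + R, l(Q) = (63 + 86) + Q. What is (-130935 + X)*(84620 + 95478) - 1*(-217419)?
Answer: -23580914211 + 540294*√111 ≈ -2.3575e+10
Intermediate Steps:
l(Q) = 149 + Q
D(R, p) = 2 + 2*R (D(R, p) = 2 + (R + R) = 2 + 2*R)
f = 395 (f = 149 + 246 = 395)
X = 3*√111 (X = √(395 + (2 + 2*301)) = √(395 + (2 + 602)) = √(395 + 604) = √999 = 3*√111 ≈ 31.607)
(-130935 + X)*(84620 + 95478) - 1*(-217419) = (-130935 + 3*√111)*(84620 + 95478) - 1*(-217419) = (-130935 + 3*√111)*180098 + 217419 = (-23581131630 + 540294*√111) + 217419 = -23580914211 + 540294*√111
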